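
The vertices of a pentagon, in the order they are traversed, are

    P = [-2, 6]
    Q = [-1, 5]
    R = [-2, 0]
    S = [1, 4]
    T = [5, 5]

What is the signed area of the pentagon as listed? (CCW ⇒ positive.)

Σ = (-4) + (10) + (-8) + (-15) + (40) = 23
Signed area = Σ/2 = 11.5 (positive ⇒ counter-clockwise traversal).

11.5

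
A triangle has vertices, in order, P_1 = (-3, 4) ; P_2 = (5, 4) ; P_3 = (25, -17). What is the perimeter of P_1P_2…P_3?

72

|P_1P_2| = √((8)² + (0)²) = √64 = 8
|P_2P_3| = √((20)² + (-21)²) = √841 = 29
|P_3P_1| = √((-28)² + (21)²) = √1225 = 35
Perimeter = 8 + 29 + 35 = 72.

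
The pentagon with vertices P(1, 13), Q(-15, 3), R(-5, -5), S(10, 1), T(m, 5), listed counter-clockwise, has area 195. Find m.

1

Write out the shoelace sum; only the two edges meeting at T involve m:
2·Area = [(10·5 − m·1) + (m·13 − 1·5)] + 333
       = 12·m + 378 = 390
⇒ m = 1.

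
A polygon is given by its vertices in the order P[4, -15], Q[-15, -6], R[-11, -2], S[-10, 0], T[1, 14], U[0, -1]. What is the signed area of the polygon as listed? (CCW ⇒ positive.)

Apply Gauss's area formula: 2A = Σ (x_i·y_{i+1} − x_{i+1}·y_i), indices taken mod 6.
P→Q: (4)(-6) − (-15)(-15) = -249
Q→R: (-15)(-2) − (-11)(-6) = -36
R→S: (-11)(0) − (-10)(-2) = -20
S→T: (-10)(14) − (1)(0) = -140
T→U: (1)(-1) − (0)(14) = -1
U→P: (0)(-15) − (4)(-1) = 4
Σ = -442
Signed area = Σ/2 = -221 (negative ⇒ clockwise traversal).

-221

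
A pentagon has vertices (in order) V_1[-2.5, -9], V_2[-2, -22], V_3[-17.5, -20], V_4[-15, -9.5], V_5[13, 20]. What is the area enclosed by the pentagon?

342.625

Cross-terms: 37, -345, -133.75, -176.5, -67  ⇒  Σ = -685.25
Area = |Σ|/2 = 342.625.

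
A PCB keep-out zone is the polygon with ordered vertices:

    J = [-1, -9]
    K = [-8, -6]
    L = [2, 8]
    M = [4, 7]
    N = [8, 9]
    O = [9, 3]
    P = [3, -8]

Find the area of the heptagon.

164.5

Σ = (-66) + (-52) + (-18) + (-20) + (-57) + (-81) + (-35) = -329
Area = |Σ|/2 = 164.5.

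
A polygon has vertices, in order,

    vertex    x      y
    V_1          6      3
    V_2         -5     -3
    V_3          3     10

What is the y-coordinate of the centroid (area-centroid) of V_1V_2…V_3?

10/3

Apply the surveyor's formula. First the cross-terms c_i = x_i·y_{i+1} − x_{i+1}·y_i:
  -3, -41, -51  ⇒  2A = -95, A = -47.5.
Then Σ (y_i + y_{i+1})·c_i = -950, so ȳ = -950 / (6·(-47.5)) = 10/3.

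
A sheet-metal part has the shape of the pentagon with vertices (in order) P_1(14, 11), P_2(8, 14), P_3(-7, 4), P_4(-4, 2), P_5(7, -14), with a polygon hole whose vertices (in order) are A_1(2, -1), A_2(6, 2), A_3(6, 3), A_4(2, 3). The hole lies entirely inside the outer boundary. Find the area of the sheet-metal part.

267.5

Outer boundary:
Apply Gauss's area formula: 2A = Σ (x_i·y_{i+1} − x_{i+1}·y_i), indices taken mod 5.
Σ = (108) + (130) + (2) + (42) + (273) = 555
Area = |Σ|/2 = 277.5.
Hole:
Cross-terms: 10, 6, 12, -8  ⇒  Σ = 20
Area = |Σ|/2 = 10.
Net area = 277.5 − 10 = 267.5.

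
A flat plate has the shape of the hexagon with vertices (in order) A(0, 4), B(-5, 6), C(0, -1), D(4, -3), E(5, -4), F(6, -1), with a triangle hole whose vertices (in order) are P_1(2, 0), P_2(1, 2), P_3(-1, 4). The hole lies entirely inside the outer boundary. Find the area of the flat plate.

34.5

Outer boundary:
Σ = (20) + (5) + (4) + (-1) + (19) + (24) = 71
Area = |Σ|/2 = 35.5.
Hole:
Apply Gauss's area formula: 2A = Σ (x_i·y_{i+1} − x_{i+1}·y_i), indices taken mod 3.
Cross-terms: 4, 6, -8  ⇒  Σ = 2
Area = |Σ|/2 = 1.
Net area = 35.5 − 1 = 34.5.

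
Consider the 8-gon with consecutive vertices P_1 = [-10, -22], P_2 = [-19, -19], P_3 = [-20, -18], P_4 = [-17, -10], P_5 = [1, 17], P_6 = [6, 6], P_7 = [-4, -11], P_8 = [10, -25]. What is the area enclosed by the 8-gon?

524.5

Apply the shoelace (surveyor's) formula: 2A = Σ (x_i·y_{i+1} − x_{i+1}·y_i), indices taken mod 8.
Σ = (-228) + (-38) + (-106) + (-279) + (-96) + (-42) + (210) + (-470) = -1049
Area = |Σ|/2 = 524.5.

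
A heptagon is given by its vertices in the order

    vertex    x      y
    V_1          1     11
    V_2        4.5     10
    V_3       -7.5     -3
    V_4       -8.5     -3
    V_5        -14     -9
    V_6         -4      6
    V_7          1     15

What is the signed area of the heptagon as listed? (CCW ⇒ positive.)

-68.25

V_1→V_2: (1)(10) − (4.5)(11) = -39.5
V_2→V_3: (4.5)(-3) − (-7.5)(10) = 61.5
V_3→V_4: (-7.5)(-3) − (-8.5)(-3) = -3
V_4→V_5: (-8.5)(-9) − (-14)(-3) = 34.5
V_5→V_6: (-14)(6) − (-4)(-9) = -120
V_6→V_7: (-4)(15) − (1)(6) = -66
V_7→V_1: (1)(11) − (1)(15) = -4
Σ = -136.5
Signed area = Σ/2 = -68.25 (negative ⇒ clockwise traversal).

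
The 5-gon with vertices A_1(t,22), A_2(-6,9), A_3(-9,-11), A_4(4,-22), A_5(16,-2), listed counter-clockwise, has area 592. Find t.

-3

Write out the shoelace sum; only the two edges meeting at A_1 involve t:
2·Area = [(16·22 − t·(-2)) + (t·9 − (-6)·22)] + 733
       = 11·t + 1217 = 1184
⇒ t = -3.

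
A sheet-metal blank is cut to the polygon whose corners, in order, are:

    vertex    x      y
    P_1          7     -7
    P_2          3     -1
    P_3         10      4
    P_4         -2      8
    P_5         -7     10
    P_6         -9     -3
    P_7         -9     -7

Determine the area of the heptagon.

209.5

Apply the shoelace formula: 2A = Σ (x_i·y_{i+1} − x_{i+1}·y_i), indices taken mod 7.
P_1→P_2: (7)(-1) − (3)(-7) = 14
P_2→P_3: (3)(4) − (10)(-1) = 22
P_3→P_4: (10)(8) − (-2)(4) = 88
P_4→P_5: (-2)(10) − (-7)(8) = 36
P_5→P_6: (-7)(-3) − (-9)(10) = 111
P_6→P_7: (-9)(-7) − (-9)(-3) = 36
P_7→P_1: (-9)(-7) − (7)(-7) = 112
Σ = 419
Area = |Σ|/2 = 209.5.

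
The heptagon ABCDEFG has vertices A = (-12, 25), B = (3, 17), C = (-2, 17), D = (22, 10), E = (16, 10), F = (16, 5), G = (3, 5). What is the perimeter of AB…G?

96

|AB| = √((15)² + (-8)²) = √289 = 17
|BC| = √((-5)² + (0)²) = √25 = 5
|CD| = √((24)² + (-7)²) = √625 = 25
|DE| = √((-6)² + (0)²) = √36 = 6
|EF| = √((0)² + (-5)²) = √25 = 5
|FG| = √((-13)² + (0)²) = √169 = 13
|GA| = √((-15)² + (20)²) = √625 = 25
Perimeter = 17 + 5 + 25 + 6 + 5 + 13 + 25 = 96.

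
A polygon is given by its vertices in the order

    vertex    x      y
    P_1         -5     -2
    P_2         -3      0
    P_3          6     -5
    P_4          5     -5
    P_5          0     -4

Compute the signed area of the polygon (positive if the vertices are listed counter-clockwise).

-18

Apply the shoelace formula: 2A = Σ (x_i·y_{i+1} − x_{i+1}·y_i), indices taken mod 5.
Cross-terms: -6, 15, -5, -20, -20  ⇒  Σ = -36
Signed area = Σ/2 = -18 (negative ⇒ clockwise traversal).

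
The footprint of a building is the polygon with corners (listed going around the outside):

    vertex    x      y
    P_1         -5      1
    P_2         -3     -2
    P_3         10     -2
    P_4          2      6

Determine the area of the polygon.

Cross-terms: 13, 26, 64, 32  ⇒  Σ = 135
Area = |Σ|/2 = 67.5.

67.5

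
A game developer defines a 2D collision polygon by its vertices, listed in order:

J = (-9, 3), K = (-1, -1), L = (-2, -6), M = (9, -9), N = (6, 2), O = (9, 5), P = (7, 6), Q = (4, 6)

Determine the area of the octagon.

Apply the shoelace (surveyor's) formula: 2A = Σ (x_i·y_{i+1} − x_{i+1}·y_i), indices taken mod 8.
Σ = (12) + (4) + (72) + (72) + (12) + (19) + (18) + (66) = 275
Area = |Σ|/2 = 137.5.

137.5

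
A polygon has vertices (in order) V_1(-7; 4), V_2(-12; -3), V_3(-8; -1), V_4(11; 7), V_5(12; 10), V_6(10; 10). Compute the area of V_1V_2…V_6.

Apply the shoelace (surveyor's) formula: 2A = Σ (x_i·y_{i+1} − x_{i+1}·y_i), indices taken mod 6.
Σ = (69) + (-12) + (-45) + (26) + (20) + (110) = 168
Area = |Σ|/2 = 84.

84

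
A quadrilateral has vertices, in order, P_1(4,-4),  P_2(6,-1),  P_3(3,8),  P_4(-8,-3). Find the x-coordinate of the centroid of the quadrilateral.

104/255

Apply the surveyor's formula. First the cross-terms c_i = x_i·y_{i+1} − x_{i+1}·y_i:
  20, 51, 55, 44  ⇒  2A = 170, A = 85.
Then Σ (x_i + x_{i+1})·c_i = 208, so x̄ = 208 / (6·85) = 104/255.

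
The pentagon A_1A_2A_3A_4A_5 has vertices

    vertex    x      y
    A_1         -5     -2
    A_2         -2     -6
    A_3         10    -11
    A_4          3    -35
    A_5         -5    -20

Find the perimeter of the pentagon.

|A_1A_2| = √((3)² + (-4)²) = √25 = 5
|A_2A_3| = √((12)² + (-5)²) = √169 = 13
|A_3A_4| = √((-7)² + (-24)²) = √625 = 25
|A_4A_5| = √((-8)² + (15)²) = √289 = 17
|A_5A_1| = √((0)² + (18)²) = √324 = 18
Perimeter = 5 + 13 + 25 + 17 + 18 = 78.

78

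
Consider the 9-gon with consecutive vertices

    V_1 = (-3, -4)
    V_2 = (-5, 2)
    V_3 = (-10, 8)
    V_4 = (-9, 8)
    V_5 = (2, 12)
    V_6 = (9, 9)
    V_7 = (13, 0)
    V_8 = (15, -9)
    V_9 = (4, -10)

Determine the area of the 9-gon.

331

Apply the shoelace (surveyor's) formula: 2A = Σ (x_i·y_{i+1} − x_{i+1}·y_i), indices taken mod 9.
Σ = (-26) + (-20) + (-8) + (-124) + (-90) + (-117) + (-117) + (-114) + (-46) = -662
Area = |Σ|/2 = 331.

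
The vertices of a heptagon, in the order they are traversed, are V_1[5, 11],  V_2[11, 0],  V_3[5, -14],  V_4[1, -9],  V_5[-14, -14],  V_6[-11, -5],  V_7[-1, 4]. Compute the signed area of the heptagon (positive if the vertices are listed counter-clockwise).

-305

V_1→V_2: (5)(0) − (11)(11) = -121
V_2→V_3: (11)(-14) − (5)(0) = -154
V_3→V_4: (5)(-9) − (1)(-14) = -31
V_4→V_5: (1)(-14) − (-14)(-9) = -140
V_5→V_6: (-14)(-5) − (-11)(-14) = -84
V_6→V_7: (-11)(4) − (-1)(-5) = -49
V_7→V_1: (-1)(11) − (5)(4) = -31
Σ = -610
Signed area = Σ/2 = -305 (negative ⇒ clockwise traversal).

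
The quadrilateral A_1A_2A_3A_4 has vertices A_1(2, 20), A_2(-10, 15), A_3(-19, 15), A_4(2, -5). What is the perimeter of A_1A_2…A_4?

|A_1A_2| = √((-12)² + (-5)²) = √169 = 13
|A_2A_3| = √((-9)² + (0)²) = √81 = 9
|A_3A_4| = √((21)² + (-20)²) = √841 = 29
|A_4A_1| = √((0)² + (25)²) = √625 = 25
Perimeter = 13 + 9 + 29 + 25 = 76.

76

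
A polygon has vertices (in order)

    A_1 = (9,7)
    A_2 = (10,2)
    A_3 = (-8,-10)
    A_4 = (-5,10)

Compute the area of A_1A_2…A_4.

Cross-terms: -52, -84, -130, -125  ⇒  Σ = -391
Area = |Σ|/2 = 195.5.

195.5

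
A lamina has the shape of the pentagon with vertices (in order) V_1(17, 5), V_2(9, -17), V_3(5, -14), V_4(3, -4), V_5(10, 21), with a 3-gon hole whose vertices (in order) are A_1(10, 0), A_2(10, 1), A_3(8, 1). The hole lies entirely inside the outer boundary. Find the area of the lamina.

277.5

Outer boundary:
Apply Gauss's area formula: 2A = Σ (x_i·y_{i+1} − x_{i+1}·y_i), indices taken mod 5.
V_1→V_2: (17)(-17) − (9)(5) = -334
V_2→V_3: (9)(-14) − (5)(-17) = -41
V_3→V_4: (5)(-4) − (3)(-14) = 22
V_4→V_5: (3)(21) − (10)(-4) = 103
V_5→V_1: (10)(5) − (17)(21) = -307
Σ = -557
Area = |Σ|/2 = 278.5.
Hole:
Cross-terms: 10, 2, -10  ⇒  Σ = 2
Area = |Σ|/2 = 1.
Net area = 278.5 − 1 = 277.5.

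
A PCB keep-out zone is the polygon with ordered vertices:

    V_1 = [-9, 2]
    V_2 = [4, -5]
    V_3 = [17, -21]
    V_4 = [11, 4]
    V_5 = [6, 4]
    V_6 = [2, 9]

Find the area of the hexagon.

244

Σ = (37) + (1) + (299) + (20) + (46) + (85) = 488
Area = |Σ|/2 = 244.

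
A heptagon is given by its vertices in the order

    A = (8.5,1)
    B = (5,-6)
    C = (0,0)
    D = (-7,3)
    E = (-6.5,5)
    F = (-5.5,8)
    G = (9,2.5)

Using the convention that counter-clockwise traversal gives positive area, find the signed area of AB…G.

-97

A→B: (8.5)(-6) − (5)(1) = -56
B→C: (5)(0) − (0)(-6) = 0
C→D: (0)(3) − (-7)(0) = 0
D→E: (-7)(5) − (-6.5)(3) = -15.5
E→F: (-6.5)(8) − (-5.5)(5) = -24.5
F→G: (-5.5)(2.5) − (9)(8) = -85.75
G→A: (9)(1) − (8.5)(2.5) = -12.25
Σ = -194
Signed area = Σ/2 = -97 (negative ⇒ clockwise traversal).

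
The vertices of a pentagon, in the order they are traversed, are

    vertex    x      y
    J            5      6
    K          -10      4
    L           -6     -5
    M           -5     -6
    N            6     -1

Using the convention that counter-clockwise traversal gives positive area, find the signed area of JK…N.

123.5

Apply the shoelace (surveyor's) formula: 2A = Σ (x_i·y_{i+1} − x_{i+1}·y_i), indices taken mod 5.
Σ = (80) + (74) + (11) + (41) + (41) = 247
Signed area = Σ/2 = 123.5 (positive ⇒ counter-clockwise traversal).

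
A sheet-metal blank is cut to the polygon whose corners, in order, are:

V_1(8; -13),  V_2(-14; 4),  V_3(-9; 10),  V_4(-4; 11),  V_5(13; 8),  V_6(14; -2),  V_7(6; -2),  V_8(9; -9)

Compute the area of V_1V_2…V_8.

361.5

Apply the surveyor's formula: 2A = Σ (x_i·y_{i+1} − x_{i+1}·y_i), indices taken mod 8.
V_1→V_2: (8)(4) − (-14)(-13) = -150
V_2→V_3: (-14)(10) − (-9)(4) = -104
V_3→V_4: (-9)(11) − (-4)(10) = -59
V_4→V_5: (-4)(8) − (13)(11) = -175
V_5→V_6: (13)(-2) − (14)(8) = -138
V_6→V_7: (14)(-2) − (6)(-2) = -16
V_7→V_8: (6)(-9) − (9)(-2) = -36
V_8→V_1: (9)(-13) − (8)(-9) = -45
Σ = -723
Area = |Σ|/2 = 361.5.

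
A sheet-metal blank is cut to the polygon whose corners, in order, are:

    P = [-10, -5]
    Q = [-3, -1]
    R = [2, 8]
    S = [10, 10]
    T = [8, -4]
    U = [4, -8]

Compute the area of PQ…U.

177.5

Cross-terms: -5, -22, -60, -120, -48, -100  ⇒  Σ = -355
Area = |Σ|/2 = 177.5.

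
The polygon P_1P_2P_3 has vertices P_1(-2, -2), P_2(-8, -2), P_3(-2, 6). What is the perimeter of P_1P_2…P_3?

24

|P_1P_2| = √((-6)² + (0)²) = √36 = 6
|P_2P_3| = √((6)² + (8)²) = √100 = 10
|P_3P_1| = √((0)² + (-8)²) = √64 = 8
Perimeter = 6 + 10 + 8 = 24.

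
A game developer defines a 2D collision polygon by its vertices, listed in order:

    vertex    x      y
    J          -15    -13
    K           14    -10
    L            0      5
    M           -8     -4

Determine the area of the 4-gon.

243

Apply the shoelace (surveyor's) formula: 2A = Σ (x_i·y_{i+1} − x_{i+1}·y_i), indices taken mod 4.
Σ = (332) + (70) + (40) + (44) = 486
Area = |Σ|/2 = 243.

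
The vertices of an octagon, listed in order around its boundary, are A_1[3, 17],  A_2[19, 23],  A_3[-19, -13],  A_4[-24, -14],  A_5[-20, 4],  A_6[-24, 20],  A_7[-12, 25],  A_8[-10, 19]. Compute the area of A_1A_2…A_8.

Σ = (-254) + (190) + (-46) + (-376) + (-304) + (-360) + (22) + (-227) = -1355
Area = |Σ|/2 = 677.5.

677.5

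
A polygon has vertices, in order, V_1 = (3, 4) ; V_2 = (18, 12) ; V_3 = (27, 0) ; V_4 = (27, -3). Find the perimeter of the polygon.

|V_1V_2| = √((15)² + (8)²) = √289 = 17
|V_2V_3| = √((9)² + (-12)²) = √225 = 15
|V_3V_4| = √((0)² + (-3)²) = √9 = 3
|V_4V_1| = √((-24)² + (7)²) = √625 = 25
Perimeter = 17 + 15 + 3 + 25 = 60.

60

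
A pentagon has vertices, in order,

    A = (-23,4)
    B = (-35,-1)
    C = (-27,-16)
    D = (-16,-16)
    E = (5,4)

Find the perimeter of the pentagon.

98

|AB| = √((-12)² + (-5)²) = √169 = 13
|BC| = √((8)² + (-15)²) = √289 = 17
|CD| = √((11)² + (0)²) = √121 = 11
|DE| = √((21)² + (20)²) = √841 = 29
|EA| = √((-28)² + (0)²) = √784 = 28
Perimeter = 13 + 17 + 11 + 29 + 28 = 98.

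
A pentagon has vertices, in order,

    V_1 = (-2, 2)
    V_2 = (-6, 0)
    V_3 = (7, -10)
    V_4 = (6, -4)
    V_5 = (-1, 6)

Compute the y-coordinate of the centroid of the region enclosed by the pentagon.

-440/219

Apply Gauss's area formula. First the cross-terms c_i = x_i·y_{i+1} − x_{i+1}·y_i:
  12, 60, 32, 32, 10  ⇒  2A = 146, A = 73.
Then Σ (y_i + y_{i+1})·c_i = -880, so ȳ = -880 / (6·73) = -440/219.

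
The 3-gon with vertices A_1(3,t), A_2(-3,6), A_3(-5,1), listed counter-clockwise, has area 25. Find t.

The doubled signed area Σ (x_i y_{i+1} − x_{i+1} y_i) is linear in t.
With t=0 it equals 42; the coefficient of t is -2 (from the two edges through A_1).
So -2·t + 42 = 2·25 = 50 ⇒ t = -4.

-4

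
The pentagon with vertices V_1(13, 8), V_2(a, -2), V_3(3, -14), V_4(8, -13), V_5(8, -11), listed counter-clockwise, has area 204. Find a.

The doubled signed area Σ (x_i y_{i+1} − x_{i+1} y_i) is linear in a.
With a=0 it equals 276; the coefficient of a is -22 (from the two edges through V_2).
So -22·a + 276 = 2·204 = 408 ⇒ a = -6.

-6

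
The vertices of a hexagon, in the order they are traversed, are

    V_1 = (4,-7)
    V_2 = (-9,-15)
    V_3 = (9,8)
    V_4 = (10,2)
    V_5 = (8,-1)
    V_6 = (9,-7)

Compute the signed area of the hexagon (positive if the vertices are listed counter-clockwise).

-115

Apply the surveyor's formula: 2A = Σ (x_i·y_{i+1} − x_{i+1}·y_i), indices taken mod 6.
Cross-terms: -123, 63, -62, -26, -47, -35  ⇒  Σ = -230
Signed area = Σ/2 = -115 (negative ⇒ clockwise traversal).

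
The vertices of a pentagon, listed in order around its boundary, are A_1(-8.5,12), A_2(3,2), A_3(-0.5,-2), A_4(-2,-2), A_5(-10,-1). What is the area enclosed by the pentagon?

103.75

Cross-terms: -53, -5, -3, -18, -128.5  ⇒  Σ = -207.5
Area = |Σ|/2 = 103.75.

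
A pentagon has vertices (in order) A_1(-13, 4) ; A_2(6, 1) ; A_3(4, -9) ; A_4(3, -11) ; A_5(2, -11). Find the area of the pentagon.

129

Σ = (-37) + (-58) + (-17) + (-11) + (-135) = -258
Area = |Σ|/2 = 129.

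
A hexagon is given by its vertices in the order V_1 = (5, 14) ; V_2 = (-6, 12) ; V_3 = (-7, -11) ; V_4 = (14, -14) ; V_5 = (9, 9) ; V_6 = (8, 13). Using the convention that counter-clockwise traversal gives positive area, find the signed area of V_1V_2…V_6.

445

Apply the shoelace (surveyor's) formula: 2A = Σ (x_i·y_{i+1} − x_{i+1}·y_i), indices taken mod 6.
V_1→V_2: (5)(12) − (-6)(14) = 144
V_2→V_3: (-6)(-11) − (-7)(12) = 150
V_3→V_4: (-7)(-14) − (14)(-11) = 252
V_4→V_5: (14)(9) − (9)(-14) = 252
V_5→V_6: (9)(13) − (8)(9) = 45
V_6→V_1: (8)(14) − (5)(13) = 47
Σ = 890
Signed area = Σ/2 = 445 (positive ⇒ counter-clockwise traversal).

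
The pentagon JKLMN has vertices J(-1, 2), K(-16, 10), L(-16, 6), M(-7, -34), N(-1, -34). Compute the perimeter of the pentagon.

|JK| = √((-15)² + (8)²) = √289 = 17
|KL| = √((0)² + (-4)²) = √16 = 4
|LM| = √((9)² + (-40)²) = √1681 = 41
|MN| = √((6)² + (0)²) = √36 = 6
|NJ| = √((0)² + (36)²) = √1296 = 36
Perimeter = 17 + 4 + 41 + 6 + 36 = 104.

104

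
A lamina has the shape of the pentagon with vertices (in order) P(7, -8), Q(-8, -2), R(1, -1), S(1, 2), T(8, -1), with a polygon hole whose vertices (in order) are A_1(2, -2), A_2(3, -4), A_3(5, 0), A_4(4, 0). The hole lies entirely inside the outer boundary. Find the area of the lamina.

64.5

Outer boundary:
P→Q: (7)(-2) − (-8)(-8) = -78
Q→R: (-8)(-1) − (1)(-2) = 10
R→S: (1)(2) − (1)(-1) = 3
S→T: (1)(-1) − (8)(2) = -17
T→P: (8)(-8) − (7)(-1) = -57
Σ = -139
Area = |Σ|/2 = 69.5.
Hole:
Σ = (-2) + (20) + (0) + (-8) = 10
Area = |Σ|/2 = 5.
Net area = 69.5 − 5 = 64.5.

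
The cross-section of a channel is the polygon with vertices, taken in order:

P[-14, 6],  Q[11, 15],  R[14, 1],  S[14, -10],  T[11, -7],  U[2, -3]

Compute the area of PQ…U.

333

Apply Gauss's area formula: 2A = Σ (x_i·y_{i+1} − x_{i+1}·y_i), indices taken mod 6.
Σ = (-276) + (-199) + (-154) + (12) + (-19) + (-30) = -666
Area = |Σ|/2 = 333.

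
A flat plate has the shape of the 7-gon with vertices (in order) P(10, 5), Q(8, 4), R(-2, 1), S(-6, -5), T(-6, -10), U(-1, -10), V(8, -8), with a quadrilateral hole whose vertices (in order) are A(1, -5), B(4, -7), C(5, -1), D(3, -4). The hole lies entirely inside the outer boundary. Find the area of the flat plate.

Outer boundary:
P→Q: (10)(4) − (8)(5) = 0
Q→R: (8)(1) − (-2)(4) = 16
R→S: (-2)(-5) − (-6)(1) = 16
S→T: (-6)(-10) − (-6)(-5) = 30
T→U: (-6)(-10) − (-1)(-10) = 50
U→V: (-1)(-8) − (8)(-10) = 88
V→P: (8)(5) − (10)(-8) = 120
Σ = 320
Area = |Σ|/2 = 160.
Hole:
Apply the shoelace (surveyor's) formula: 2A = Σ (x_i·y_{i+1} − x_{i+1}·y_i), indices taken mod 4.
A→B: (1)(-7) − (4)(-5) = 13
B→C: (4)(-1) − (5)(-7) = 31
C→D: (5)(-4) − (3)(-1) = -17
D→A: (3)(-5) − (1)(-4) = -11
Σ = 16
Area = |Σ|/2 = 8.
Net area = 160 − 8 = 152.

152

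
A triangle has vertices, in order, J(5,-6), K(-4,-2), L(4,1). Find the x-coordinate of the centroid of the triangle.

Apply the surveyor's formula. First the cross-terms c_i = x_i·y_{i+1} − x_{i+1}·y_i:
  -34, 4, -29  ⇒  2A = -59, A = -29.5.
Then Σ (x_i + x_{i+1})·c_i = -295, so x̄ = -295 / (6·(-29.5)) = 5/3.

5/3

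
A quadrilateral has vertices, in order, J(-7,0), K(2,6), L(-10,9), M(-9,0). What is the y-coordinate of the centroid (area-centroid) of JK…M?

61/13

Apply the shoelace formula. First the cross-terms c_i = x_i·y_{i+1} − x_{i+1}·y_i:
  -42, 78, 81, 0  ⇒  2A = 117, A = 58.5.
Then Σ (y_i + y_{i+1})·c_i = 1647, so ȳ = 1647 / (6·58.5) = 61/13.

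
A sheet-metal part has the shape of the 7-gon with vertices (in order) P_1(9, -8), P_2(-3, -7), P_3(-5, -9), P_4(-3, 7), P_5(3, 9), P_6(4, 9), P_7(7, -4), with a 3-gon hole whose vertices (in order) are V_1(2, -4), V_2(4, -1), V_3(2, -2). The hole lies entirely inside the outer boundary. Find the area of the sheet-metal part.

154.5

Outer boundary:
Apply the shoelace formula: 2A = Σ (x_i·y_{i+1} − x_{i+1}·y_i), indices taken mod 7.
Σ = (-87) + (-8) + (-62) + (-48) + (-9) + (-79) + (-20) = -313
Area = |Σ|/2 = 156.5.
Hole:
Apply the shoelace (surveyor's) formula: 2A = Σ (x_i·y_{i+1} − x_{i+1}·y_i), indices taken mod 3.
Σ = (14) + (-6) + (-4) = 4
Area = |Σ|/2 = 2.
Net area = 156.5 − 2 = 154.5.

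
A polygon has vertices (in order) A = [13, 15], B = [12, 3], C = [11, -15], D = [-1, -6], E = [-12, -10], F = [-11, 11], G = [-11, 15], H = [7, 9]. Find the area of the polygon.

Apply the surveyor's formula: 2A = Σ (x_i·y_{i+1} − x_{i+1}·y_i), indices taken mod 8.
Cross-terms: -141, -213, -81, -62, -242, -44, -204, -12  ⇒  Σ = -999
Area = |Σ|/2 = 499.5.

499.5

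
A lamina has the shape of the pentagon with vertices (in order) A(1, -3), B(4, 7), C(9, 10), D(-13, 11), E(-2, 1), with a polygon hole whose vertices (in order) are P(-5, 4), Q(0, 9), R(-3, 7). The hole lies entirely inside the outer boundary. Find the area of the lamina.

Outer boundary:
Σ = (19) + (-23) + (229) + (9) + (5) = 239
Area = |Σ|/2 = 119.5.
Hole:
Cross-terms: -45, 27, 23  ⇒  Σ = 5
Area = |Σ|/2 = 2.5.
Net area = 119.5 − 2.5 = 117.

117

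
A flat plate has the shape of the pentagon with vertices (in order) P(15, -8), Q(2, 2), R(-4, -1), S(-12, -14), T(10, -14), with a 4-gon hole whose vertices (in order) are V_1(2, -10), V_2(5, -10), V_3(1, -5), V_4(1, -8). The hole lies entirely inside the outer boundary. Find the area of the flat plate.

Outer boundary:
Σ = (46) + (6) + (44) + (308) + (130) = 534
Area = |Σ|/2 = 267.
Hole:
Apply Gauss's area formula: 2A = Σ (x_i·y_{i+1} − x_{i+1}·y_i), indices taken mod 4.
Σ = (30) + (-15) + (-3) + (6) = 18
Area = |Σ|/2 = 9.
Net area = 267 − 9 = 258.

258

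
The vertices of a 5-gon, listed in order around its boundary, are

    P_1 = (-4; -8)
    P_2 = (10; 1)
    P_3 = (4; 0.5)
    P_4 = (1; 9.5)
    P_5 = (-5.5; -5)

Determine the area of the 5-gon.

92.875

Cross-terms: 76, 1, 37.5, 47.25, 24  ⇒  Σ = 185.75
Area = |Σ|/2 = 92.875.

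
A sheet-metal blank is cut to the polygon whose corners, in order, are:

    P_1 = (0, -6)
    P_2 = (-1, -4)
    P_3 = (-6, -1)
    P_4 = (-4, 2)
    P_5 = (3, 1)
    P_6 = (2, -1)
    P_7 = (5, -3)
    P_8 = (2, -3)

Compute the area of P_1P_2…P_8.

41

Apply the shoelace (surveyor's) formula: 2A = Σ (x_i·y_{i+1} − x_{i+1}·y_i), indices taken mod 8.
Σ = (-6) + (-23) + (-16) + (-10) + (-5) + (-1) + (-9) + (-12) = -82
Area = |Σ|/2 = 41.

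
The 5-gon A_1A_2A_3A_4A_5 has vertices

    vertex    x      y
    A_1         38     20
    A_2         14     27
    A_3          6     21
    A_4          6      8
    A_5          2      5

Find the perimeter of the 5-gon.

|A_1A_2| = √((-24)² + (7)²) = √625 = 25
|A_2A_3| = √((-8)² + (-6)²) = √100 = 10
|A_3A_4| = √((0)² + (-13)²) = √169 = 13
|A_4A_5| = √((-4)² + (-3)²) = √25 = 5
|A_5A_1| = √((36)² + (15)²) = √1521 = 39
Perimeter = 25 + 10 + 13 + 5 + 39 = 92.

92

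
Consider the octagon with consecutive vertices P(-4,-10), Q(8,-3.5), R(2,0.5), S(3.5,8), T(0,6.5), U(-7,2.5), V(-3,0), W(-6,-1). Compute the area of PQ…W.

127

Apply the shoelace formula: 2A = Σ (x_i·y_{i+1} − x_{i+1}·y_i), indices taken mod 8.
Σ = (94) + (11) + (14.25) + (22.75) + (45.5) + (7.5) + (3) + (56) = 254
Area = |Σ|/2 = 127.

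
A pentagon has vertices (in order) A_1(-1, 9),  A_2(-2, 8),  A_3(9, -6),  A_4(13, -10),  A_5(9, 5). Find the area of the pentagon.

Apply Gauss's area formula: 2A = Σ (x_i·y_{i+1} − x_{i+1}·y_i), indices taken mod 5.
A_1→A_2: (-1)(8) − (-2)(9) = 10
A_2→A_3: (-2)(-6) − (9)(8) = -60
A_3→A_4: (9)(-10) − (13)(-6) = -12
A_4→A_5: (13)(5) − (9)(-10) = 155
A_5→A_1: (9)(9) − (-1)(5) = 86
Σ = 179
Area = |Σ|/2 = 89.5.

89.5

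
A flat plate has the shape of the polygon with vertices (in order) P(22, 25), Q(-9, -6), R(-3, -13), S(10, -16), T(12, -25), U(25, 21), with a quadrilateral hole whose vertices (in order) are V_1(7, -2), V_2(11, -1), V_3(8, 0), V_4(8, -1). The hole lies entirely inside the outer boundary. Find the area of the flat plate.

Outer boundary:
Σ = (93) + (99) + (178) + (-58) + (877) + (163) = 1352
Area = |Σ|/2 = 676.
Hole:
Apply Gauss's area formula: 2A = Σ (x_i·y_{i+1} − x_{i+1}·y_i), indices taken mod 4.
Cross-terms: 15, 8, -8, -9  ⇒  Σ = 6
Area = |Σ|/2 = 3.
Net area = 676 − 3 = 673.

673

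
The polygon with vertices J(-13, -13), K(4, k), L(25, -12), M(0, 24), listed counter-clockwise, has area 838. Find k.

The doubled signed area Σ (x_i y_{i+1} − x_{i+1} y_i) is linear in k.
With k=0 it equals 916; the coefficient of k is -38 (from the two edges through K).
So -38·k + 916 = 2·838 = 1676 ⇒ k = -20.

-20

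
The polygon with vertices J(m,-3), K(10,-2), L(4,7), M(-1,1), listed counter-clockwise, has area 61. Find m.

Write out the shoelace sum; only the two edges meeting at J involve m:
2·Area = [((-1)·(-3) − m·1) + (m·(-2) − 10·(-3))] + 89
       = -3·m + 122 = 122
⇒ m = 0.

0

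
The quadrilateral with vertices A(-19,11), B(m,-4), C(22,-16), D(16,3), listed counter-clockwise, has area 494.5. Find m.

The doubled signed area Σ (x_i y_{i+1} − x_{i+1} y_i) is linear in m.
With m=0 it equals 719; the coefficient of m is -27 (from the two edges through B).
So -27·m + 719 = 2·494.5 = 989 ⇒ m = -10.

-10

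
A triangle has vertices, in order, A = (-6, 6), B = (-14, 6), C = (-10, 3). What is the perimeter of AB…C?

|AB| = √((-8)² + (0)²) = √64 = 8
|BC| = √((4)² + (-3)²) = √25 = 5
|CA| = √((4)² + (3)²) = √25 = 5
Perimeter = 8 + 5 + 5 = 18.

18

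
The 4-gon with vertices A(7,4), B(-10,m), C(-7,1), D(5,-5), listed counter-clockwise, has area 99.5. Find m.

The doubled signed area Σ (x_i y_{i+1} − x_{i+1} y_i) is linear in m.
With m=0 it equals 115; the coefficient of m is 14 (from the two edges through B).
So 14·m + 115 = 2·99.5 = 199 ⇒ m = 6.

6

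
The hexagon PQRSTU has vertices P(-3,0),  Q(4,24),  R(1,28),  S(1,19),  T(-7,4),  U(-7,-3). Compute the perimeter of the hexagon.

|PQ| = √((7)² + (24)²) = √625 = 25
|QR| = √((-3)² + (4)²) = √25 = 5
|RS| = √((0)² + (-9)²) = √81 = 9
|ST| = √((-8)² + (-15)²) = √289 = 17
|TU| = √((0)² + (-7)²) = √49 = 7
|UP| = √((4)² + (3)²) = √25 = 5
Perimeter = 25 + 5 + 9 + 17 + 7 + 5 = 68.

68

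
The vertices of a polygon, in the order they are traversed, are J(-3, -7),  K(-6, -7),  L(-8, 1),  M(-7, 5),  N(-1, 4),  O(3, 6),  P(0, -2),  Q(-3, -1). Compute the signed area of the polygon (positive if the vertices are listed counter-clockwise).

-75.5

Apply the shoelace (surveyor's) formula: 2A = Σ (x_i·y_{i+1} − x_{i+1}·y_i), indices taken mod 8.
J→K: (-3)(-7) − (-6)(-7) = -21
K→L: (-6)(1) − (-8)(-7) = -62
L→M: (-8)(5) − (-7)(1) = -33
M→N: (-7)(4) − (-1)(5) = -23
N→O: (-1)(6) − (3)(4) = -18
O→P: (3)(-2) − (0)(6) = -6
P→Q: (0)(-1) − (-3)(-2) = -6
Q→J: (-3)(-7) − (-3)(-1) = 18
Σ = -151
Signed area = Σ/2 = -75.5 (negative ⇒ clockwise traversal).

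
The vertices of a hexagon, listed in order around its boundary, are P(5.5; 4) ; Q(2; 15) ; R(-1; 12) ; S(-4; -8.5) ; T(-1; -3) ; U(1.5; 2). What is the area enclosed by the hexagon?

Apply the shoelace (surveyor's) formula: 2A = Σ (x_i·y_{i+1} − x_{i+1}·y_i), indices taken mod 6.
Σ = (74.5) + (39) + (56.5) + (3.5) + (2.5) + (-5) = 171
Area = |Σ|/2 = 85.5.

85.5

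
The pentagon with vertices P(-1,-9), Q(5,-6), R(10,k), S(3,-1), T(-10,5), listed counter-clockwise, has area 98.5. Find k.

-2

The doubled signed area Σ (x_i y_{i+1} − x_{i+1} y_i) is linear in k.
With k=0 it equals 201; the coefficient of k is 2 (from the two edges through R).
So 2·k + 201 = 2·98.5 = 197 ⇒ k = -2.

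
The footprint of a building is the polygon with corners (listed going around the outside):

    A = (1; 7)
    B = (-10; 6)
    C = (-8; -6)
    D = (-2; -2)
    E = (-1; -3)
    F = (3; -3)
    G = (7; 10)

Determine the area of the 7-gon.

147

Apply Gauss's area formula: 2A = Σ (x_i·y_{i+1} − x_{i+1}·y_i), indices taken mod 7.
Σ = (76) + (108) + (4) + (4) + (12) + (51) + (39) = 294
Area = |Σ|/2 = 147.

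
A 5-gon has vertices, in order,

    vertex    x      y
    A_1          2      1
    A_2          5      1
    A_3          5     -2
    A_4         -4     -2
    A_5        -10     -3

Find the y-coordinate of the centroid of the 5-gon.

-43/48

Apply the surveyor's formula. First the cross-terms c_i = x_i·y_{i+1} − x_{i+1}·y_i:
  -3, -15, -18, -8, -4  ⇒  2A = -48, A = -24.
Then Σ (y_i + y_{i+1})·c_i = 129, so ȳ = 129 / (6·(-24)) = -43/48.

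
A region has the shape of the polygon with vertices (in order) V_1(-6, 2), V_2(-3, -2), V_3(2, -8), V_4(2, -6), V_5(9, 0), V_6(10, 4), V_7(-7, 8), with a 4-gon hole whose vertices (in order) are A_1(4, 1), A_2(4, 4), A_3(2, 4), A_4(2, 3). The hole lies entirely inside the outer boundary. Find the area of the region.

Outer boundary:
Apply the shoelace (surveyor's) formula: 2A = Σ (x_i·y_{i+1} − x_{i+1}·y_i), indices taken mod 7.
Σ = (18) + (28) + (4) + (54) + (36) + (108) + (34) = 282
Area = |Σ|/2 = 141.
Hole:
Apply the shoelace formula: 2A = Σ (x_i·y_{i+1} − x_{i+1}·y_i), indices taken mod 4.
Σ = (12) + (8) + (-2) + (-10) = 8
Area = |Σ|/2 = 4.
Net area = 141 − 4 = 137.

137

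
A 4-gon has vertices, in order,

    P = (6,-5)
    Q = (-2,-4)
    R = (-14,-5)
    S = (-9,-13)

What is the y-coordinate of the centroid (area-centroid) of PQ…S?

Apply the surveyor's formula. First the cross-terms c_i = x_i·y_{i+1} − x_{i+1}·y_i:
  -34, -46, 137, 123  ⇒  2A = 180, A = 90.
Then Σ (y_i + y_{i+1})·c_i = -3960, so ȳ = -3960 / (6·90) = -22/3.

-22/3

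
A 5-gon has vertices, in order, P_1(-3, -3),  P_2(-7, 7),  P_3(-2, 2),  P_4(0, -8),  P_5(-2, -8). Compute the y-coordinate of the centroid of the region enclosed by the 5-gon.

Apply the surveyor's formula. First the cross-terms c_i = x_i·y_{i+1} − x_{i+1}·y_i:
  -42, 0, 16, -16, -18  ⇒  2A = -60, A = -30.
Then Σ (y_i + y_{i+1})·c_i = 190, so ȳ = 190 / (6·(-30)) = -19/18.

-19/18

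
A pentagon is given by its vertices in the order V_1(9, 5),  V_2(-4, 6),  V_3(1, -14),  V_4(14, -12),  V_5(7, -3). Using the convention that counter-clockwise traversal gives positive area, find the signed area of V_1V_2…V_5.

Apply Gauss's area formula: 2A = Σ (x_i·y_{i+1} − x_{i+1}·y_i), indices taken mod 5.
Σ = (74) + (50) + (184) + (42) + (62) = 412
Signed area = Σ/2 = 206 (positive ⇒ counter-clockwise traversal).

206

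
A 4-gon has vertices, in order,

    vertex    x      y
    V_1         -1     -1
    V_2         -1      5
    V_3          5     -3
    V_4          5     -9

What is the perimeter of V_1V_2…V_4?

|V_1V_2| = √((0)² + (6)²) = √36 = 6
|V_2V_3| = √((6)² + (-8)²) = √100 = 10
|V_3V_4| = √((0)² + (-6)²) = √36 = 6
|V_4V_1| = √((-6)² + (8)²) = √100 = 10
Perimeter = 6 + 10 + 6 + 10 = 32.

32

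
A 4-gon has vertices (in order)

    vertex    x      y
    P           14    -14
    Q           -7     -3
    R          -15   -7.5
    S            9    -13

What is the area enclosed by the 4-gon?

Apply Gauss's area formula: 2A = Σ (x_i·y_{i+1} − x_{i+1}·y_i), indices taken mod 4.
Cross-terms: -140, 7.5, 262.5, 56  ⇒  Σ = 186
Area = |Σ|/2 = 93.

93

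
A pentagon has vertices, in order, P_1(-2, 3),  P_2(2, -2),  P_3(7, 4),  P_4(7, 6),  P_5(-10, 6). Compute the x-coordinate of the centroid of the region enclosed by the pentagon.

152/177

Apply the surveyor's formula. First the cross-terms c_i = x_i·y_{i+1} − x_{i+1}·y_i:
  -2, 22, 14, 102, -18  ⇒  2A = 118, A = 59.
Then Σ (x_i + x_{i+1})·c_i = 304, so x̄ = 304 / (6·59) = 152/177.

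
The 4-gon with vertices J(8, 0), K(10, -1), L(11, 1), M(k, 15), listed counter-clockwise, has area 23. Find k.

12

Write out the shoelace sum; only the two edges meeting at M involve k:
2·Area = [(11·15 − k·1) + (k·0 − 8·15)] + 13
       = -1·k + 58 = 46
⇒ k = 12.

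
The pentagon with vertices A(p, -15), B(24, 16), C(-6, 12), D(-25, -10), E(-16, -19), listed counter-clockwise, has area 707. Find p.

Write out the shoelace sum; only the two edges meeting at A involve p:
2·Area = [((-16)·(-15) − p·(-19)) + (p·16 − 24·(-15))] + 1059
       = 35·p + 1659 = 1414
⇒ p = -7.

-7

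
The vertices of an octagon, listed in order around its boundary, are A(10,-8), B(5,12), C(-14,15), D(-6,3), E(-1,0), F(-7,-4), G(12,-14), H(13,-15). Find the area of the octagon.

326

Σ = (160) + (243) + (48) + (3) + (4) + (146) + (2) + (46) = 652
Area = |Σ|/2 = 326.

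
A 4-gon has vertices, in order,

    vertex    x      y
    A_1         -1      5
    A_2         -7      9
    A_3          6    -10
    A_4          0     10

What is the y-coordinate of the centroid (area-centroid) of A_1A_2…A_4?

Apply the shoelace (surveyor's) formula. First the cross-terms c_i = x_i·y_{i+1} − x_{i+1}·y_i:
  26, 16, 60, 10  ⇒  2A = 112, A = 56.
Then Σ (y_i + y_{i+1})·c_i = 498, so ȳ = 498 / (6·56) = 83/56.

83/56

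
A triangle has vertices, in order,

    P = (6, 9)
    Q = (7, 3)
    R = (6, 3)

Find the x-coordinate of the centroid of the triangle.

Apply Gauss's area formula. First the cross-terms c_i = x_i·y_{i+1} − x_{i+1}·y_i:
  -45, 3, 36  ⇒  2A = -6, A = -3.
Then Σ (x_i + x_{i+1})·c_i = -114, so x̄ = -114 / (6·(-3)) = 19/3.

19/3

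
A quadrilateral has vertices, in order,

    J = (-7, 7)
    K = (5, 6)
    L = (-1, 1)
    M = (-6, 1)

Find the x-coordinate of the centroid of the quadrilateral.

Apply the surveyor's formula. First the cross-terms c_i = x_i·y_{i+1} − x_{i+1}·y_i:
  -77, 11, 5, -35  ⇒  2A = -96, A = -48.
Then Σ (x_i + x_{i+1})·c_i = 618, so x̄ = 618 / (6·(-48)) = -103/48.

-103/48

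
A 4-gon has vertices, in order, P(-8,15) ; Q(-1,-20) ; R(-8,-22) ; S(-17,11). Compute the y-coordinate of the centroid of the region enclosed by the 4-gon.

-3.1875

Apply the shoelace formula. First the cross-terms c_i = x_i·y_{i+1} − x_{i+1}·y_i:
  175, -138, -462, -167  ⇒  2A = -592, A = -296.
Then Σ (y_i + y_{i+1})·c_i = 5661, so ȳ = 5661 / (6·(-296)) = -3.1875.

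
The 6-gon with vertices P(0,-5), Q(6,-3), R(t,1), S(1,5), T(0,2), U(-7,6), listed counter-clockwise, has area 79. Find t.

The doubled signed area Σ (x_i y_{i+1} − x_{i+1} y_i) is linear in t.
With t=0 it equals 86; the coefficient of t is 8 (from the two edges through R).
So 8·t + 86 = 2·79 = 158 ⇒ t = 9.

9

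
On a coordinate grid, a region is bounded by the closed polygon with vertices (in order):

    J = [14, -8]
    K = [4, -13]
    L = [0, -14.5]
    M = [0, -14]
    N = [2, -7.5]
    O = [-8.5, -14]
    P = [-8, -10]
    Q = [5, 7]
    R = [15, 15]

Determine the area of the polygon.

Cross-terms: -150, -58, 0, 28, -91.75, -27, -6, -30, -330  ⇒  Σ = -664.75
Area = |Σ|/2 = 332.375.

332.375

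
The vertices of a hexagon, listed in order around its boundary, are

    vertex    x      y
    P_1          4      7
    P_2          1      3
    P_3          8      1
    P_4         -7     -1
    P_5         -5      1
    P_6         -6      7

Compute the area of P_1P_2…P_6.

Apply the surveyor's formula: 2A = Σ (x_i·y_{i+1} − x_{i+1}·y_i), indices taken mod 6.
Σ = (5) + (-23) + (-1) + (-12) + (-29) + (-70) = -130
Area = |Σ|/2 = 65.

65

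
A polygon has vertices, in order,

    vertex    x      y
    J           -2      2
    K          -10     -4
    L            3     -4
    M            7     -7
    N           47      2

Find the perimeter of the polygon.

|JK| = √((-8)² + (-6)²) = √100 = 10
|KL| = √((13)² + (0)²) = √169 = 13
|LM| = √((4)² + (-3)²) = √25 = 5
|MN| = √((40)² + (9)²) = √1681 = 41
|NJ| = √((-49)² + (0)²) = √2401 = 49
Perimeter = 10 + 13 + 5 + 41 + 49 = 118.

118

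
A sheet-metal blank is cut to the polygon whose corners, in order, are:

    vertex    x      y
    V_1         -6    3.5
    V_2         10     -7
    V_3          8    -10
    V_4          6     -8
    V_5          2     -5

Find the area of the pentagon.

V_1→V_2: (-6)(-7) − (10)(3.5) = 7
V_2→V_3: (10)(-10) − (8)(-7) = -44
V_3→V_4: (8)(-8) − (6)(-10) = -4
V_4→V_5: (6)(-5) − (2)(-8) = -14
V_5→V_1: (2)(3.5) − (-6)(-5) = -23
Σ = -78
Area = |Σ|/2 = 39.

39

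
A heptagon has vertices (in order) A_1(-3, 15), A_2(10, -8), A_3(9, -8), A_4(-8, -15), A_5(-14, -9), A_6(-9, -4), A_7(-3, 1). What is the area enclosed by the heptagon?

279.5

Cross-terms: -126, -8, -199, -138, -25, -21, -42  ⇒  Σ = -559
Area = |Σ|/2 = 279.5.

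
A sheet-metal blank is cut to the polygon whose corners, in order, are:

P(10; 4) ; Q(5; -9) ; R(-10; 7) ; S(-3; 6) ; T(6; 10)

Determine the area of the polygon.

173

P→Q: (10)(-9) − (5)(4) = -110
Q→R: (5)(7) − (-10)(-9) = -55
R→S: (-10)(6) − (-3)(7) = -39
S→T: (-3)(10) − (6)(6) = -66
T→P: (6)(4) − (10)(10) = -76
Σ = -346
Area = |Σ|/2 = 173.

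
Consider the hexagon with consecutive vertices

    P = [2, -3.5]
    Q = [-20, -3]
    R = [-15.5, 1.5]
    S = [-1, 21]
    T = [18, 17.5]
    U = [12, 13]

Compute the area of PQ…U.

Apply the shoelace (surveyor's) formula: 2A = Σ (x_i·y_{i+1} − x_{i+1}·y_i), indices taken mod 6.
Σ = (-76) + (-76.5) + (-324) + (-395.5) + (24) + (-68) = -916
Area = |Σ|/2 = 458.

458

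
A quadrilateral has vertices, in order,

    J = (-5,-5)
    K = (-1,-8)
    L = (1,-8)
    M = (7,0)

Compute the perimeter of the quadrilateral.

30

|JK| = √((4)² + (-3)²) = √25 = 5
|KL| = √((2)² + (0)²) = √4 = 2
|LM| = √((6)² + (8)²) = √100 = 10
|MJ| = √((-12)² + (-5)²) = √169 = 13
Perimeter = 5 + 2 + 10 + 13 = 30.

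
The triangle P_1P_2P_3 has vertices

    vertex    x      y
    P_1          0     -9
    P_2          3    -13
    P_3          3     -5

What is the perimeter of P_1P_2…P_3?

18

|P_1P_2| = √((3)² + (-4)²) = √25 = 5
|P_2P_3| = √((0)² + (8)²) = √64 = 8
|P_3P_1| = √((-3)² + (-4)²) = √25 = 5
Perimeter = 5 + 8 + 5 = 18.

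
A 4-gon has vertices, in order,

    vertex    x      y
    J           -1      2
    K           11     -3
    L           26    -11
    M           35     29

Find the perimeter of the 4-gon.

116

|JK| = √((12)² + (-5)²) = √169 = 13
|KL| = √((15)² + (-8)²) = √289 = 17
|LM| = √((9)² + (40)²) = √1681 = 41
|MJ| = √((-36)² + (-27)²) = √2025 = 45
Perimeter = 13 + 17 + 41 + 45 = 116.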